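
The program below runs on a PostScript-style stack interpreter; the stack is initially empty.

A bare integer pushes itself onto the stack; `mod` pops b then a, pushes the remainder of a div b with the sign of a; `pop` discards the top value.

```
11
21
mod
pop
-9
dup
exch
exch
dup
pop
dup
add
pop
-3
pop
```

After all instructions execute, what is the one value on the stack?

11   → 11
21   → 11 21
mod  → 11
pop  → (empty)
-9   → -9
dup  → -9 -9
exch → -9 -9
exch → -9 -9
dup  → -9 -9 -9
pop  → -9 -9
dup  → -9 -9 -9
add  → -9 -18
pop  → -9
-3   → -9 -3
pop  → -9

-9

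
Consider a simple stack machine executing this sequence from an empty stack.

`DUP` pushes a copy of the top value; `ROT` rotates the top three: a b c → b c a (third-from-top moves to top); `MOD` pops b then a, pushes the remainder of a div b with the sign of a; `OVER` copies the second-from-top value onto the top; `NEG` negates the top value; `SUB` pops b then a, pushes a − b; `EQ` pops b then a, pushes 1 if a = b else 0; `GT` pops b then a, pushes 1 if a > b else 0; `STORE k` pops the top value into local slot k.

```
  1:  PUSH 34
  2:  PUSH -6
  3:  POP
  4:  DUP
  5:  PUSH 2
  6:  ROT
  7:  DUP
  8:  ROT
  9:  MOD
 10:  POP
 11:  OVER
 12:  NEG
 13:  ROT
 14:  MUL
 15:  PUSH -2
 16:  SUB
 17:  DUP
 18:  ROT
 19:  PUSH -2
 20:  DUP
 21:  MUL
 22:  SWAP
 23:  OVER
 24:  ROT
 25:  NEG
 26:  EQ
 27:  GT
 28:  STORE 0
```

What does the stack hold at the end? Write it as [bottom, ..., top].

PUSH 34 → [34]
PUSH -6 → [34, -6]
POP     → [34]
DUP     → [34, 34]
PUSH 2  → [34, 34, 2]
ROT     → [34, 2, 34]
DUP     → [34, 2, 34, 34]
ROT     → [34, 34, 34, 2]
MOD     → [34, 34, 0]
POP     → [34, 34]
OVER    → [34, 34, 34]
NEG     → [34, 34, -34]
ROT     → [34, -34, 34]
MUL     → [34, -1156]
PUSH -2 → [34, -1156, -2]
SUB     → [34, -1154]
DUP     → [34, -1154, -1154]
ROT     → [-1154, -1154, 34]
PUSH -2 → [-1154, -1154, 34, -2]
DUP     → [-1154, -1154, 34, -2, -2]
MUL     → [-1154, -1154, 34, 4]
SWAP    → [-1154, -1154, 4, 34]
OVER    → [-1154, -1154, 4, 34, 4]
ROT     → [-1154, -1154, 34, 4, 4]
NEG     → [-1154, -1154, 34, 4, -4]
EQ      → [-1154, -1154, 34, 0]
GT      → [-1154, -1154, 1]
STORE 0 → [-1154, -1154]

[-1154, -1154]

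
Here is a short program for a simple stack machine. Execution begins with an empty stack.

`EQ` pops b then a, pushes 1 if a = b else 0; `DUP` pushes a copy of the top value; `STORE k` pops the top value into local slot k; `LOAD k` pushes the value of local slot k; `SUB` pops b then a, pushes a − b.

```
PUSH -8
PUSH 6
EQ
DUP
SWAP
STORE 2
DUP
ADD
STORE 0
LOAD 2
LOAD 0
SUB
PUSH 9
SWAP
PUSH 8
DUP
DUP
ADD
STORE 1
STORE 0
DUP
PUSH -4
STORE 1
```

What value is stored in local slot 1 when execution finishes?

PUSH -8 -> [-8]
PUSH 6  -> [-8, 6]
EQ      -> [0]
DUP     -> [0, 0]
SWAP    -> [0, 0]
STORE 2 -> [0]
DUP     -> [0, 0]
ADD     -> [0]
STORE 0 -> []
LOAD 2  -> [0]
LOAD 0  -> [0, 0]
SUB     -> [0]
PUSH 9  -> [0, 9]
SWAP    -> [9, 0]
PUSH 8  -> [9, 0, 8]
DUP     -> [9, 0, 8, 8]
DUP     -> [9, 0, 8, 8, 8]
ADD     -> [9, 0, 8, 16]
STORE 1 -> [9, 0, 8]
STORE 0 -> [9, 0]
DUP     -> [9, 0, 0]
PUSH -4 -> [9, 0, 0, -4]
STORE 1 -> [9, 0, 0]

-4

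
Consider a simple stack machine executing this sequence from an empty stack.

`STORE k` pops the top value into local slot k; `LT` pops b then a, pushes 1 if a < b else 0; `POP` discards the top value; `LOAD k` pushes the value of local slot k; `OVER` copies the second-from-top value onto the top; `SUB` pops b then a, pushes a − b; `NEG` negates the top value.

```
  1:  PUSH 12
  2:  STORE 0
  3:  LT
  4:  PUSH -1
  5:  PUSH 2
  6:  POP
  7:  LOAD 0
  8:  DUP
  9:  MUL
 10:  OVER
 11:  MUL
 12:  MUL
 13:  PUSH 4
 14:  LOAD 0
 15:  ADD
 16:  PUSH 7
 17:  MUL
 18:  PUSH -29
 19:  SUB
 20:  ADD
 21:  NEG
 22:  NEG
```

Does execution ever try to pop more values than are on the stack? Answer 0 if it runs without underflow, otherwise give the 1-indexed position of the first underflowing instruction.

PUSH 12  [12]
STORE 0  []
LT  — needs 2 operands, stack has 0 → underflow

3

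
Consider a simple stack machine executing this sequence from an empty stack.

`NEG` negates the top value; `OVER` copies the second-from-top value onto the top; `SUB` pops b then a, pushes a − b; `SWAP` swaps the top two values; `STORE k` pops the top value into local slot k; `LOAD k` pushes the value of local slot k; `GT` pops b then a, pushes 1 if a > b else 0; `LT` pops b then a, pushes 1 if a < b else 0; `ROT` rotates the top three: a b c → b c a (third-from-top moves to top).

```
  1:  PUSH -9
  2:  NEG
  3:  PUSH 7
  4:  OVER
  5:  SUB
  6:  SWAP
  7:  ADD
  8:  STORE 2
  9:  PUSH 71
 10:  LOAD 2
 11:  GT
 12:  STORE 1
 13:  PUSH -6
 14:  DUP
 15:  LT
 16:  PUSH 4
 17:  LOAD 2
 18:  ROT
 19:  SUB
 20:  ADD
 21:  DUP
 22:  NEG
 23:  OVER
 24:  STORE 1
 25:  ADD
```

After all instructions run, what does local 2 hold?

7

PUSH -9  [-9]
NEG      [9]
PUSH 7   [9, 7]
OVER     [9, 7, 9]
SUB      [9, -2]
SWAP     [-2, 9]
ADD      [7]
STORE 2  []
PUSH 71  [71]
LOAD 2   [71, 7]
GT       [1]
STORE 1  []
PUSH -6  [-6]
DUP      [-6, -6]
LT       [0]
PUSH 4   [0, 4]
LOAD 2   [0, 4, 7]
ROT      [4, 7, 0]
SUB      [4, 7]
ADD      [11]
DUP      [11, 11]
NEG      [11, -11]
OVER     [11, -11, 11]
STORE 1  [11, -11]
ADD      [0]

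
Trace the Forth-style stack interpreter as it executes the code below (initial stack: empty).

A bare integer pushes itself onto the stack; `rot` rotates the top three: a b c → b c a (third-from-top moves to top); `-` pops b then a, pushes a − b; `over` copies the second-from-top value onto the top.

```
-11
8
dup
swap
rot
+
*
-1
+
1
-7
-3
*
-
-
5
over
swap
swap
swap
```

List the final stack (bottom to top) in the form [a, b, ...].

[-5, -5, 5]

-11   [-11]
8     [-11, 8]
dup   [-11, 8, 8]
swap  [-11, 8, 8]
rot   [8, 8, -11]
+     [8, -3]
*     [-24]
-1    [-24, -1]
+     [-25]
1     [-25, 1]
-7    [-25, 1, -7]
-3    [-25, 1, -7, -3]
*     [-25, 1, 21]
-     [-25, -20]
-     [-5]
5     [-5, 5]
over  [-5, 5, -5]
swap  [-5, -5, 5]
swap  [-5, 5, -5]
swap  [-5, -5, 5]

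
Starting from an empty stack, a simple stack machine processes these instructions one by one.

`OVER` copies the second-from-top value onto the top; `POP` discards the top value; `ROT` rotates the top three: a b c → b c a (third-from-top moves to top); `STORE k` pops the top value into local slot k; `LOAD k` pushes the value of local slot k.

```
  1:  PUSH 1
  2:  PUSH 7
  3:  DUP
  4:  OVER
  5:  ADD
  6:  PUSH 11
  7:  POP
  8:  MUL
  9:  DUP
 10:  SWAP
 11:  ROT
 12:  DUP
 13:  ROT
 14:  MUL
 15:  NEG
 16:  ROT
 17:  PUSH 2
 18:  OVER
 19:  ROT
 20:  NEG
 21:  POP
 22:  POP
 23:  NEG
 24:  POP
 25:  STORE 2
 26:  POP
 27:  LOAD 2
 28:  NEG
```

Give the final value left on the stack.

PUSH 1  → [1]
PUSH 7  → [1, 7]
DUP     → [1, 7, 7]
OVER    → [1, 7, 7, 7]
ADD     → [1, 7, 14]
PUSH 11 → [1, 7, 14, 11]
POP     → [1, 7, 14]
MUL     → [1, 98]
DUP     → [1, 98, 98]
SWAP    → [1, 98, 98]
ROT     → [98, 98, 1]
DUP     → [98, 98, 1, 1]
ROT     → [98, 1, 1, 98]
MUL     → [98, 1, 98]
NEG     → [98, 1, -98]
ROT     → [1, -98, 98]
PUSH 2  → [1, -98, 98, 2]
OVER    → [1, -98, 98, 2, 98]
ROT     → [1, -98, 2, 98, 98]
NEG     → [1, -98, 2, 98, -98]
POP     → [1, -98, 2, 98]
POP     → [1, -98, 2]
NEG     → [1, -98, -2]
POP     → [1, -98]
STORE 2 → [1]
POP     → []
LOAD 2  → [-98]
NEG     → [98]

98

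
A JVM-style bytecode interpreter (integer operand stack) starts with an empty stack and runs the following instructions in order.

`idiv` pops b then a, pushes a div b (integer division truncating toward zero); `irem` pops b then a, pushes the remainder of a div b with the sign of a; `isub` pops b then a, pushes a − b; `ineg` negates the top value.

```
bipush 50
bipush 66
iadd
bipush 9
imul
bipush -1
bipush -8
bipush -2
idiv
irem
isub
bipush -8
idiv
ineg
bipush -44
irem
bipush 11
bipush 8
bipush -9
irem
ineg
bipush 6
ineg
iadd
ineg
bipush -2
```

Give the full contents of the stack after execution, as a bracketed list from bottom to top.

bipush 50  -> [50]
bipush 66  -> [50, 66]
iadd       -> [116]
bipush 9   -> [116, 9]
imul       -> [1044]
bipush -1  -> [1044, -1]
bipush -8  -> [1044, -1, -8]
bipush -2  -> [1044, -1, -8, -2]
idiv       -> [1044, -1, 4]
irem       -> [1044, -1]
isub       -> [1045]
bipush -8  -> [1045, -8]
idiv       -> [-130]
ineg       -> [130]
bipush -44 -> [130, -44]
irem       -> [42]
bipush 11  -> [42, 11]
bipush 8   -> [42, 11, 8]
bipush -9  -> [42, 11, 8, -9]
irem       -> [42, 11, 8]
ineg       -> [42, 11, -8]
bipush 6   -> [42, 11, -8, 6]
ineg       -> [42, 11, -8, -6]
iadd       -> [42, 11, -14]
ineg       -> [42, 11, 14]
bipush -2  -> [42, 11, 14, -2]

[42, 11, 14, -2]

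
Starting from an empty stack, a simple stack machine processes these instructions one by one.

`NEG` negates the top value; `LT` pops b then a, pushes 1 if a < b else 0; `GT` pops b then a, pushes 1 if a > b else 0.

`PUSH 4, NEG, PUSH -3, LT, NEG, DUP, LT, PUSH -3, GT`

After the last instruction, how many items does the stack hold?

PUSH 4  → [4]
NEG     → [-4]
PUSH -3 → [-4, -3]
LT      → [1]
NEG     → [-1]
DUP     → [-1, -1]
LT      → [0]
PUSH -3 → [0, -3]
GT      → [1]

1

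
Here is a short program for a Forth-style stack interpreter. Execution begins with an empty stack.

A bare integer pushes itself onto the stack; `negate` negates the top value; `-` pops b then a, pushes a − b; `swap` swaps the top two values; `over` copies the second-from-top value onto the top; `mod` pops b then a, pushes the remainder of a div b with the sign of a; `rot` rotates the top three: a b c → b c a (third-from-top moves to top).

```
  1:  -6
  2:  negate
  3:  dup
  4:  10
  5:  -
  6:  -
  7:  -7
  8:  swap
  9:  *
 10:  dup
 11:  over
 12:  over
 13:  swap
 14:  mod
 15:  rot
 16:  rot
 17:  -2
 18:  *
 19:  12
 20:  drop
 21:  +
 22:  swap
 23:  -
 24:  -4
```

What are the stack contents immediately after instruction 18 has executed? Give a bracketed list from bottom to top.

-6      -6
negate  6
dup     6 6
10      6 6 10
-       6 -4
-       10
-7      10 -7
swap    -7 10
*       -70
dup     -70 -70
over    -70 -70 -70
over    -70 -70 -70 -70
swap    -70 -70 -70 -70
mod     -70 -70 0
rot     -70 0 -70
rot     0 -70 -70
-2      0 -70 -70 -2
*       0 -70 140

[0, -70, 140]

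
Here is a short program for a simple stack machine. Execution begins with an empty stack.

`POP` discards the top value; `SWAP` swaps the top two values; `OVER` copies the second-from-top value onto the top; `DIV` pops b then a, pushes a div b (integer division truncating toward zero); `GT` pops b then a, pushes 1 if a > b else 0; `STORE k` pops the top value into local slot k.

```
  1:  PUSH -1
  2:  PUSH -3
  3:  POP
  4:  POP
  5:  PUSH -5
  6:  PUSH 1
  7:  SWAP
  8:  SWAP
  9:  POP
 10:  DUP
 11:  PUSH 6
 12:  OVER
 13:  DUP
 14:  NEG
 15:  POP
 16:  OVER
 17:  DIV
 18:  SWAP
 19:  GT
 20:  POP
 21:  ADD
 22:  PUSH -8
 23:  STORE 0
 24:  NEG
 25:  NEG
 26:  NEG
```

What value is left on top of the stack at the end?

PUSH -1 : [-1]
PUSH -3 : [-1, -3]
POP     : [-1]
POP     : []
PUSH -5 : [-5]
PUSH 1  : [-5, 1]
SWAP    : [1, -5]
SWAP    : [-5, 1]
POP     : [-5]
DUP     : [-5, -5]
PUSH 6  : [-5, -5, 6]
OVER    : [-5, -5, 6, -5]
DUP     : [-5, -5, 6, -5, -5]
NEG     : [-5, -5, 6, -5, 5]
POP     : [-5, -5, 6, -5]
OVER    : [-5, -5, 6, -5, 6]
DIV     : [-5, -5, 6, 0]
SWAP    : [-5, -5, 0, 6]
GT      : [-5, -5, 0]
POP     : [-5, -5]
ADD     : [-10]
PUSH -8 : [-10, -8]
STORE 0 : [-10]
NEG     : [10]
NEG     : [-10]
NEG     : [10]

10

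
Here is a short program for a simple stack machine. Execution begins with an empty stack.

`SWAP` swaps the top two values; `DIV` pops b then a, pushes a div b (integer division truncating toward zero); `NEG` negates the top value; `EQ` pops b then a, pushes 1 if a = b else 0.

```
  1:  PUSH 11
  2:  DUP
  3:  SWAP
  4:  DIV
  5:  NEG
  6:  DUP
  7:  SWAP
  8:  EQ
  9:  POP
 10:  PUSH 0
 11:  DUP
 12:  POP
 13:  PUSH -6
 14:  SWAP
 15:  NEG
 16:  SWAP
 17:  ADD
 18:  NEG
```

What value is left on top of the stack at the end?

6

PUSH 11 -> 11
DUP     -> 11 11
SWAP    -> 11 11
DIV     -> 1
NEG     -> -1
DUP     -> -1 -1
SWAP    -> -1 -1
EQ      -> 1
POP     -> (empty)
PUSH 0  -> 0
DUP     -> 0 0
POP     -> 0
PUSH -6 -> 0 -6
SWAP    -> -6 0
NEG     -> -6 0
SWAP    -> 0 -6
ADD     -> -6
NEG     -> 6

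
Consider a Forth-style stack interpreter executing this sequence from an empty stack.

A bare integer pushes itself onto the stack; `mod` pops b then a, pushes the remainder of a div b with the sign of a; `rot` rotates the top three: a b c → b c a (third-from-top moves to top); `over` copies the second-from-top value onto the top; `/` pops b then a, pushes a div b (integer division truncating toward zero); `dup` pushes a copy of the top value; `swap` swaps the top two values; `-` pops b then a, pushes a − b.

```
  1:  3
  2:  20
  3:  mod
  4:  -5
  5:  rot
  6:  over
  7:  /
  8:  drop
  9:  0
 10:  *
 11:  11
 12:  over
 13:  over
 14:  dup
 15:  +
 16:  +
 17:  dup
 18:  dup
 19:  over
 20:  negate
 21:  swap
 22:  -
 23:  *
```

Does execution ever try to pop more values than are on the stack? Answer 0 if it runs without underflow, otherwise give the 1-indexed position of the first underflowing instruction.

5

3   -> [3]
20  -> [3, 20]
mod -> [3]
-5  -> [3, -5]
rot  — needs 3 operands, stack has 2 → underflow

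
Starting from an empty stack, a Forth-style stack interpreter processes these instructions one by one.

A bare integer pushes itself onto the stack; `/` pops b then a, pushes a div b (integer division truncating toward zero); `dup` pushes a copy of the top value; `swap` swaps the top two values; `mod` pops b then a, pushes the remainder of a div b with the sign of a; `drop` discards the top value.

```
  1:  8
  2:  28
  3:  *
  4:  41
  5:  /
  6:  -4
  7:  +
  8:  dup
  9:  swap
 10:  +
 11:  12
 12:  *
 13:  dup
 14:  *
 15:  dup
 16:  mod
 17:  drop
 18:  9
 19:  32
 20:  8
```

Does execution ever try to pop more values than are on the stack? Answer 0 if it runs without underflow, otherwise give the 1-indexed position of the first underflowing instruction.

0

8    -> 8
28   -> 8 28
*    -> 224
41   -> 224 41
/    -> 5
-4   -> 5 -4
+    -> 1
dup  -> 1 1
swap -> 1 1
+    -> 2
12   -> 2 12
*    -> 24
dup  -> 24 24
*    -> 576
dup  -> 576 576
mod  -> 0
drop -> (empty)
9    -> 9
32   -> 9 32
8    -> 9 32 8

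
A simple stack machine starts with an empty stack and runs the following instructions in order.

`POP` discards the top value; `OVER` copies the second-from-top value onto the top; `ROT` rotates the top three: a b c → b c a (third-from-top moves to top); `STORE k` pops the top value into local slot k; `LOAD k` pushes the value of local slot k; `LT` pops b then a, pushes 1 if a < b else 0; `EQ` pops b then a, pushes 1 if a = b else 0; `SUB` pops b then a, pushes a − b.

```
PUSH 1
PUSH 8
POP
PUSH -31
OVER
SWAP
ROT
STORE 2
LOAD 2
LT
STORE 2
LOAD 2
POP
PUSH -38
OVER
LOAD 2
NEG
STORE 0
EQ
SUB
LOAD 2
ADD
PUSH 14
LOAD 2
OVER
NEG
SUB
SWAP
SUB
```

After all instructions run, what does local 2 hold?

1

PUSH 1   : [1]
PUSH 8   : [1, 8]
POP      : [1]
PUSH -31 : [1, -31]
OVER     : [1, -31, 1]
SWAP     : [1, 1, -31]
ROT      : [1, -31, 1]
STORE 2  : [1, -31]
LOAD 2   : [1, -31, 1]
LT       : [1, 1]
STORE 2  : [1]
LOAD 2   : [1, 1]
POP      : [1]
PUSH -38 : [1, -38]
OVER     : [1, -38, 1]
LOAD 2   : [1, -38, 1, 1]
NEG      : [1, -38, 1, -1]
STORE 0  : [1, -38, 1]
EQ       : [1, 0]
SUB      : [1]
LOAD 2   : [1, 1]
ADD      : [2]
PUSH 14  : [2, 14]
LOAD 2   : [2, 14, 1]
OVER     : [2, 14, 1, 14]
NEG      : [2, 14, 1, -14]
SUB      : [2, 14, 15]
SWAP     : [2, 15, 14]
SUB      : [2, 1]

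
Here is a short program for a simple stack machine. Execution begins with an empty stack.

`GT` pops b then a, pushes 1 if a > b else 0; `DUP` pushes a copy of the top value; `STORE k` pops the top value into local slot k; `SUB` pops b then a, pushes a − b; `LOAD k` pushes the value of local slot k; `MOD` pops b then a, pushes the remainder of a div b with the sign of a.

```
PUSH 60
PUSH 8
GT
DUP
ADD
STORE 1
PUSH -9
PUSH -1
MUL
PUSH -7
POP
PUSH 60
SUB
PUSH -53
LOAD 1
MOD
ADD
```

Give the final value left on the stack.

PUSH 60  : 60
PUSH 8   : 60 8
GT       : 1
DUP      : 1 1
ADD      : 2
STORE 1  : (empty)
PUSH -9  : -9
PUSH -1  : -9 -1
MUL      : 9
PUSH -7  : 9 -7
POP      : 9
PUSH 60  : 9 60
SUB      : -51
PUSH -53 : -51 -53
LOAD 1   : -51 -53 2
MOD      : -51 -1
ADD      : -52

-52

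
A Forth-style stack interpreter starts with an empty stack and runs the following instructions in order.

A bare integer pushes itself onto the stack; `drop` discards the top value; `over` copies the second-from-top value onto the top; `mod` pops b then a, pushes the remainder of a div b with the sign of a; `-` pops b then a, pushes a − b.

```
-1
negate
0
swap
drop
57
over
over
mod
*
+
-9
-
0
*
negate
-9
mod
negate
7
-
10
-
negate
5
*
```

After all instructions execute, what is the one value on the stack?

-1     : -1
negate : 1
0      : 1 0
swap   : 0 1
drop   : 0
57     : 0 57
over   : 0 57 0
over   : 0 57 0 57
mod    : 0 57 0
*      : 0 0
+      : 0
-9     : 0 -9
-      : 9
0      : 9 0
*      : 0
negate : 0
-9     : 0 -9
mod    : 0
negate : 0
7      : 0 7
-      : -7
10     : -7 10
-      : -17
negate : 17
5      : 17 5
*      : 85

85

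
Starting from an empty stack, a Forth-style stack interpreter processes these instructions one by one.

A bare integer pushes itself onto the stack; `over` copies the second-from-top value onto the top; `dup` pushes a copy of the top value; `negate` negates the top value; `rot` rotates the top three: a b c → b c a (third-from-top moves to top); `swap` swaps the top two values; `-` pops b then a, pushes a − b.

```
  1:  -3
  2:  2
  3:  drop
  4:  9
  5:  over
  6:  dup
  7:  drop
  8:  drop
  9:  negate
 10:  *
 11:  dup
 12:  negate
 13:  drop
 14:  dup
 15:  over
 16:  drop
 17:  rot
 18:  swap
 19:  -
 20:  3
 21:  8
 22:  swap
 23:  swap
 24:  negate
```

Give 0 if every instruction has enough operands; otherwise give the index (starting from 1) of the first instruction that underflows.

-3      -3
2       -3 2
drop    -3
9       -3 9
over    -3 9 -3
dup     -3 9 -3 -3
drop    -3 9 -3
drop    -3 9
negate  -3 -9
*       27
dup     27 27
negate  27 -27
drop    27
dup     27 27
over    27 27 27
drop    27 27
rot  — needs 3 operands, stack has 2 → underflow

17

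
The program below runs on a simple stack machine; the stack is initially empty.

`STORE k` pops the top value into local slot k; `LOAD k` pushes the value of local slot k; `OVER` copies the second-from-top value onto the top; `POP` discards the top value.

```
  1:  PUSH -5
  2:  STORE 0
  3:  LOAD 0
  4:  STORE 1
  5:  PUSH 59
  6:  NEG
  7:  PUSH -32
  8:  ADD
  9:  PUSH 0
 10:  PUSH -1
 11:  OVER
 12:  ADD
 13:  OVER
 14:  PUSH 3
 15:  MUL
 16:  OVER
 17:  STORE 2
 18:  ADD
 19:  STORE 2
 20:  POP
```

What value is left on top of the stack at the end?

-91

PUSH -5  -> [-5]
STORE 0  -> []
LOAD 0   -> [-5]
STORE 1  -> []
PUSH 59  -> [59]
NEG      -> [-59]
PUSH -32 -> [-59, -32]
ADD      -> [-91]
PUSH 0   -> [-91, 0]
PUSH -1  -> [-91, 0, -1]
OVER     -> [-91, 0, -1, 0]
ADD      -> [-91, 0, -1]
OVER     -> [-91, 0, -1, 0]
PUSH 3   -> [-91, 0, -1, 0, 3]
MUL      -> [-91, 0, -1, 0]
OVER     -> [-91, 0, -1, 0, -1]
STORE 2  -> [-91, 0, -1, 0]
ADD      -> [-91, 0, -1]
STORE 2  -> [-91, 0]
POP      -> [-91]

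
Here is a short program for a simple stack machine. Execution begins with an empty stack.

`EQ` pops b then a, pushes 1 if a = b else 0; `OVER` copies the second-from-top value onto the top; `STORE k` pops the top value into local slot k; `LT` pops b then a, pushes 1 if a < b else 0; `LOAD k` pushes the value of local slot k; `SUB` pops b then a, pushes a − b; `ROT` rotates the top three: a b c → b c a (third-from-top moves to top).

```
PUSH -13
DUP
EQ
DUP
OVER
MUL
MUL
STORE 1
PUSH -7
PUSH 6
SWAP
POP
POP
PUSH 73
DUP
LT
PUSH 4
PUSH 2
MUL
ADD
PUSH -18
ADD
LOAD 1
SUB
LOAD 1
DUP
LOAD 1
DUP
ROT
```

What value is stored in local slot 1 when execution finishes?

PUSH -13  [-13]
DUP       [-13, -13]
EQ        [1]
DUP       [1, 1]
OVER      [1, 1, 1]
MUL       [1, 1]
MUL       [1]
STORE 1   []
PUSH -7   [-7]
PUSH 6    [-7, 6]
SWAP      [6, -7]
POP       [6]
POP       []
PUSH 73   [73]
DUP       [73, 73]
LT        [0]
PUSH 4    [0, 4]
PUSH 2    [0, 4, 2]
MUL       [0, 8]
ADD       [8]
PUSH -18  [8, -18]
ADD       [-10]
LOAD 1    [-10, 1]
SUB       [-11]
LOAD 1    [-11, 1]
DUP       [-11, 1, 1]
LOAD 1    [-11, 1, 1, 1]
DUP       [-11, 1, 1, 1, 1]
ROT       [-11, 1, 1, 1, 1]

1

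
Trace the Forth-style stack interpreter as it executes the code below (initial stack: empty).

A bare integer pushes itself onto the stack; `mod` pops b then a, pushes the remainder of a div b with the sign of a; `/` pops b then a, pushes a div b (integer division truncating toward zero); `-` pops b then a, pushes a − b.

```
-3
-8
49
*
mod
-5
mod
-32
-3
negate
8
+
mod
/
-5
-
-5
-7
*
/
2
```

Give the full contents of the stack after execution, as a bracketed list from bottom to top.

-3     -> [-3]
-8     -> [-3, -8]
49     -> [-3, -8, 49]
*      -> [-3, -392]
mod    -> [-3]
-5     -> [-3, -5]
mod    -> [-3]
-32    -> [-3, -32]
-3     -> [-3, -32, -3]
negate -> [-3, -32, 3]
8      -> [-3, -32, 3, 8]
+      -> [-3, -32, 11]
mod    -> [-3, -10]
/      -> [0]
-5     -> [0, -5]
-      -> [5]
-5     -> [5, -5]
-7     -> [5, -5, -7]
*      -> [5, 35]
/      -> [0]
2      -> [0, 2]

[0, 2]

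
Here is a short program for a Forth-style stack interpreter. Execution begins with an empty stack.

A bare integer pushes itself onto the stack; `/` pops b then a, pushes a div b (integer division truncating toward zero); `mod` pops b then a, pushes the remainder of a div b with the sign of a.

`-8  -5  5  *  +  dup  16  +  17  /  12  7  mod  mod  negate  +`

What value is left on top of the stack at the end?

-8      [-8]
-5      [-8, -5]
5       [-8, -5, 5]
*       [-8, -25]
+       [-33]
dup     [-33, -33]
16      [-33, -33, 16]
+       [-33, -17]
17      [-33, -17, 17]
/       [-33, -1]
12      [-33, -1, 12]
7       [-33, -1, 12, 7]
mod     [-33, -1, 5]
mod     [-33, -1]
negate  [-33, 1]
+       [-32]

-32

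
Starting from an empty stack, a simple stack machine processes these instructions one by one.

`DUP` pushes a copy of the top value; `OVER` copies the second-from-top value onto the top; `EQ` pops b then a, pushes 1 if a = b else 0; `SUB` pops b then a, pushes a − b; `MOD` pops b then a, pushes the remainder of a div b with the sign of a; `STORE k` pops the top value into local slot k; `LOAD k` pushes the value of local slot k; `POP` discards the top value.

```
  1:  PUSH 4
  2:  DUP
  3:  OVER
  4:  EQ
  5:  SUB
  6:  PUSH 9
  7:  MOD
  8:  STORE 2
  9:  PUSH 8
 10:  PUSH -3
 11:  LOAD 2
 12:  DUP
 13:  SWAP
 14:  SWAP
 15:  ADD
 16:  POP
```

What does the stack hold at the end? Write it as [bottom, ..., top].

[8, -3]

PUSH 4   [4]
DUP      [4, 4]
OVER     [4, 4, 4]
EQ       [4, 1]
SUB      [3]
PUSH 9   [3, 9]
MOD      [3]
STORE 2  []
PUSH 8   [8]
PUSH -3  [8, -3]
LOAD 2   [8, -3, 3]
DUP      [8, -3, 3, 3]
SWAP     [8, -3, 3, 3]
SWAP     [8, -3, 3, 3]
ADD      [8, -3, 6]
POP      [8, -3]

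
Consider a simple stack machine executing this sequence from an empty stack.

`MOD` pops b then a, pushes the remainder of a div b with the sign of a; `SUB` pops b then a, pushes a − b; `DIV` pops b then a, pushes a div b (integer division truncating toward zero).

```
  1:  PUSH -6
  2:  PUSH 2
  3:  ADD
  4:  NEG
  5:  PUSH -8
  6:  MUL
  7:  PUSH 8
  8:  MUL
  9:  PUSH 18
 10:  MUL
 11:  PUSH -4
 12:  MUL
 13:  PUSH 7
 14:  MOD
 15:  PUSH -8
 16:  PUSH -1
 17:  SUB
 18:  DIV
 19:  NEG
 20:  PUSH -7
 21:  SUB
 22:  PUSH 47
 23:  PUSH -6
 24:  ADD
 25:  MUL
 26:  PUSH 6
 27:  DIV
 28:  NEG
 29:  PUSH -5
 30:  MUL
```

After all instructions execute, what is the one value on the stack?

235

PUSH -6 : -6
PUSH 2  : -6 2
ADD     : -4
NEG     : 4
PUSH -8 : 4 -8
MUL     : -32
PUSH 8  : -32 8
MUL     : -256
PUSH 18 : -256 18
MUL     : -4608
PUSH -4 : -4608 -4
MUL     : 18432
PUSH 7  : 18432 7
MOD     : 1
PUSH -8 : 1 -8
PUSH -1 : 1 -8 -1
SUB     : 1 -7
DIV     : 0
NEG     : 0
PUSH -7 : 0 -7
SUB     : 7
PUSH 47 : 7 47
PUSH -6 : 7 47 -6
ADD     : 7 41
MUL     : 287
PUSH 6  : 287 6
DIV     : 47
NEG     : -47
PUSH -5 : -47 -5
MUL     : 235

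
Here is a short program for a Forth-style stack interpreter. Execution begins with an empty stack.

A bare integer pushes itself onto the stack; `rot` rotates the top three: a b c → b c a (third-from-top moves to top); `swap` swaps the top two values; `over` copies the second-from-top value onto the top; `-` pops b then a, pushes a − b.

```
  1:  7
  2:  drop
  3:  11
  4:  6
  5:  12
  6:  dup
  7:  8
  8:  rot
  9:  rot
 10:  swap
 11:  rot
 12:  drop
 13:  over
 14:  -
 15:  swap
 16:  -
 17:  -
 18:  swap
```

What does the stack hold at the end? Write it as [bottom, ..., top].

[18, 11]

7    -> 7
drop -> (empty)
11   -> 11
6    -> 11 6
12   -> 11 6 12
dup  -> 11 6 12 12
8    -> 11 6 12 12 8
rot  -> 11 6 12 8 12
rot  -> 11 6 8 12 12
swap -> 11 6 8 12 12
rot  -> 11 6 12 12 8
drop -> 11 6 12 12
over -> 11 6 12 12 12
-    -> 11 6 12 0
swap -> 11 6 0 12
-    -> 11 6 -12
-    -> 11 18
swap -> 18 11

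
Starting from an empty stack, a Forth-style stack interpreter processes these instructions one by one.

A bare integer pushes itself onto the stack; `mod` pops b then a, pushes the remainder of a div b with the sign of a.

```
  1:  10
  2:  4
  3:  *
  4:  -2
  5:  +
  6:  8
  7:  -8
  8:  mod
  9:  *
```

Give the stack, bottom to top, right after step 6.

10  10
4   10 4
*   40
-2  40 -2
+   38
8   38 8

[38, 8]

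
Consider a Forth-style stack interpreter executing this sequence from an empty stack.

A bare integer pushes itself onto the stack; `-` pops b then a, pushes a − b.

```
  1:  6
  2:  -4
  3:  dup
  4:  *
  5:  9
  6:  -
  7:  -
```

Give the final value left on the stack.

-1

6   : 6
-4  : 6 -4
dup : 6 -4 -4
*   : 6 16
9   : 6 16 9
-   : 6 7
-   : -1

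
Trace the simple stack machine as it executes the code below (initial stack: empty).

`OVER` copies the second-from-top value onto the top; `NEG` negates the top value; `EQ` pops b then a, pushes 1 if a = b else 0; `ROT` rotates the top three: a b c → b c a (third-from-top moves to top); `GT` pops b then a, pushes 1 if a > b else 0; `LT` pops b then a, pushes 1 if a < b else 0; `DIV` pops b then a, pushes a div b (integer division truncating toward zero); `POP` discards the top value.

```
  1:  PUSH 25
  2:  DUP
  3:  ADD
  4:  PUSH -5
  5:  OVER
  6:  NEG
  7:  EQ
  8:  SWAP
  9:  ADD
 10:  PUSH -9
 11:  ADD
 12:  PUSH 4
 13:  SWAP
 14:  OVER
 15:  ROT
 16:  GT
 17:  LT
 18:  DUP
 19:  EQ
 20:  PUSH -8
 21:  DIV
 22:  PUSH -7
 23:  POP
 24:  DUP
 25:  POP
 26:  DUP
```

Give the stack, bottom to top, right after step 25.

[0]

PUSH 25 -> 25
DUP     -> 25 25
ADD     -> 50
PUSH -5 -> 50 -5
OVER    -> 50 -5 50
NEG     -> 50 -5 -50
EQ      -> 50 0
SWAP    -> 0 50
ADD     -> 50
PUSH -9 -> 50 -9
ADD     -> 41
PUSH 4  -> 41 4
SWAP    -> 4 41
OVER    -> 4 41 4
ROT     -> 41 4 4
GT      -> 41 0
LT      -> 0
DUP     -> 0 0
EQ      -> 1
PUSH -8 -> 1 -8
DIV     -> 0
PUSH -7 -> 0 -7
POP     -> 0
DUP     -> 0 0
POP     -> 0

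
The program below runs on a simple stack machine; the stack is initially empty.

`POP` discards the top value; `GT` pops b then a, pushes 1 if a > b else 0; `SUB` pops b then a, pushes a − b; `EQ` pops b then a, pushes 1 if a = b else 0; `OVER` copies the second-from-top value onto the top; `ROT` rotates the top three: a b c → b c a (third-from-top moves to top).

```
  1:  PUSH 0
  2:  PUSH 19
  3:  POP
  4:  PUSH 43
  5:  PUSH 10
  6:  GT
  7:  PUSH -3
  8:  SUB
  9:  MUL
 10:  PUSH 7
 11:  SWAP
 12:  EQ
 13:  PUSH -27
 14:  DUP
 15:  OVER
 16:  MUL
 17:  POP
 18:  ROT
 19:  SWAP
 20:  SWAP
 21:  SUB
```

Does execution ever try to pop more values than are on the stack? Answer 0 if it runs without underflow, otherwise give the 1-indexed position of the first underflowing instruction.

18

PUSH 0   → 0
PUSH 19  → 0 19
POP      → 0
PUSH 43  → 0 43
PUSH 10  → 0 43 10
GT       → 0 1
PUSH -3  → 0 1 -3
SUB      → 0 4
MUL      → 0
PUSH 7   → 0 7
SWAP     → 7 0
EQ       → 0
PUSH -27 → 0 -27
DUP      → 0 -27 -27
OVER     → 0 -27 -27 -27
MUL      → 0 -27 729
POP      → 0 -27
ROT  — needs 3 operands, stack has 2 → underflow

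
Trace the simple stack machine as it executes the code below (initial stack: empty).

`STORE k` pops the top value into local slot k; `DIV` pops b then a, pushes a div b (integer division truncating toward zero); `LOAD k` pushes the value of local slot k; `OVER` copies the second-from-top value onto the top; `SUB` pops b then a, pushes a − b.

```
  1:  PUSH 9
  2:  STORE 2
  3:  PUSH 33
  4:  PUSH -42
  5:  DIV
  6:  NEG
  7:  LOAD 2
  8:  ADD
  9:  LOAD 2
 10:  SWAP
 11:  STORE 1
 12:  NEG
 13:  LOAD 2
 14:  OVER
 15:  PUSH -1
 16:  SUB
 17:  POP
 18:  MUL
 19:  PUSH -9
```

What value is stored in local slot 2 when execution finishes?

9

PUSH 9   -> [9]
STORE 2  -> []
PUSH 33  -> [33]
PUSH -42 -> [33, -42]
DIV      -> [0]
NEG      -> [0]
LOAD 2   -> [0, 9]
ADD      -> [9]
LOAD 2   -> [9, 9]
SWAP     -> [9, 9]
STORE 1  -> [9]
NEG      -> [-9]
LOAD 2   -> [-9, 9]
OVER     -> [-9, 9, -9]
PUSH -1  -> [-9, 9, -9, -1]
SUB      -> [-9, 9, -8]
POP      -> [-9, 9]
MUL      -> [-81]
PUSH -9  -> [-81, -9]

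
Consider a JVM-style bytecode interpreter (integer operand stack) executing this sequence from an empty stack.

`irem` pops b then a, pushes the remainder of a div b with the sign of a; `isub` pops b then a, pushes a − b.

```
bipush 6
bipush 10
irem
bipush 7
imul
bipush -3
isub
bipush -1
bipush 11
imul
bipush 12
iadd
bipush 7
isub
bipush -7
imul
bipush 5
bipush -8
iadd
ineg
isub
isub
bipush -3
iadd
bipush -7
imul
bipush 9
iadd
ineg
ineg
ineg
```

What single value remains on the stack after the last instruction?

12

bipush 6   6
bipush 10  6 10
irem       6
bipush 7   6 7
imul       42
bipush -3  42 -3
isub       45
bipush -1  45 -1
bipush 11  45 -1 11
imul       45 -11
bipush 12  45 -11 12
iadd       45 1
bipush 7   45 1 7
isub       45 -6
bipush -7  45 -6 -7
imul       45 42
bipush 5   45 42 5
bipush -8  45 42 5 -8
iadd       45 42 -3
ineg       45 42 3
isub       45 39
isub       6
bipush -3  6 -3
iadd       3
bipush -7  3 -7
imul       -21
bipush 9   -21 9
iadd       -12
ineg       12
ineg       -12
ineg       12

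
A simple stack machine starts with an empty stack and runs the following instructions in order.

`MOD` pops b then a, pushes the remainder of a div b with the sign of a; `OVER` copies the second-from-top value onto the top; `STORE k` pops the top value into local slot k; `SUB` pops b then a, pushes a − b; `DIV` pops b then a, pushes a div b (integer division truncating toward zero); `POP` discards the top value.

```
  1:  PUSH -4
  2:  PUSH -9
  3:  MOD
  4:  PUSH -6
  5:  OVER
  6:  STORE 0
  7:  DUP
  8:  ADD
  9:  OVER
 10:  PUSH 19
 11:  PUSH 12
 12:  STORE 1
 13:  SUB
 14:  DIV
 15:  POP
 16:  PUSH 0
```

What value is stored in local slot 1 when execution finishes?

PUSH -4 → [-4]
PUSH -9 → [-4, -9]
MOD     → [-4]
PUSH -6 → [-4, -6]
OVER    → [-4, -6, -4]
STORE 0 → [-4, -6]
DUP     → [-4, -6, -6]
ADD     → [-4, -12]
OVER    → [-4, -12, -4]
PUSH 19 → [-4, -12, -4, 19]
PUSH 12 → [-4, -12, -4, 19, 12]
STORE 1 → [-4, -12, -4, 19]
SUB     → [-4, -12, -23]
DIV     → [-4, 0]
POP     → [-4]
PUSH 0  → [-4, 0]

12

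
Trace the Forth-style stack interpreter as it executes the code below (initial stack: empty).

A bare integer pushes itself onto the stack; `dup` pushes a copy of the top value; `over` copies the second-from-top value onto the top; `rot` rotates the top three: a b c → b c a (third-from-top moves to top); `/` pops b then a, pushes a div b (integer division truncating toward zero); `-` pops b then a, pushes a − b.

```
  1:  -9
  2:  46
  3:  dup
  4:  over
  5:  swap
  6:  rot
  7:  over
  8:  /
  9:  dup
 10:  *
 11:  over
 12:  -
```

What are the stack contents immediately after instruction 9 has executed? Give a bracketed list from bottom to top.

-9   → -9
46   → -9 46
dup  → -9 46 46
over → -9 46 46 46
swap → -9 46 46 46
rot  → -9 46 46 46
over → -9 46 46 46 46
/    → -9 46 46 1
dup  → -9 46 46 1 1

[-9, 46, 46, 1, 1]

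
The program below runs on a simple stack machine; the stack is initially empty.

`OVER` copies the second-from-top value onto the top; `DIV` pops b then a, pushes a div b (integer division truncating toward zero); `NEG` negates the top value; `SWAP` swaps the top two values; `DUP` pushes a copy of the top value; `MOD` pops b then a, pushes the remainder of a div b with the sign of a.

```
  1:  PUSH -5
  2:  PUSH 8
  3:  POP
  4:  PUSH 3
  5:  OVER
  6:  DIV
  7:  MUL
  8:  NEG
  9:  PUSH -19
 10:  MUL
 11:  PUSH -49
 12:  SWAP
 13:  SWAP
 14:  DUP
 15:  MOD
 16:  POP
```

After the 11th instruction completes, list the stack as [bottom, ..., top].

[0, -49]

PUSH -5  -> -5
PUSH 8   -> -5 8
POP      -> -5
PUSH 3   -> -5 3
OVER     -> -5 3 -5
DIV      -> -5 0
MUL      -> 0
NEG      -> 0
PUSH -19 -> 0 -19
MUL      -> 0
PUSH -49 -> 0 -49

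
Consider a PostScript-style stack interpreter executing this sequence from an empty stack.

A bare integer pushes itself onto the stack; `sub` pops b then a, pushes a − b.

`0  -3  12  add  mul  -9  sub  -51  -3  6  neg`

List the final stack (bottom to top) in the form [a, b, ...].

[9, -51, -3, -6]

0   : 0
-3  : 0 -3
12  : 0 -3 12
add : 0 9
mul : 0
-9  : 0 -9
sub : 9
-51 : 9 -51
-3  : 9 -51 -3
6   : 9 -51 -3 6
neg : 9 -51 -3 -6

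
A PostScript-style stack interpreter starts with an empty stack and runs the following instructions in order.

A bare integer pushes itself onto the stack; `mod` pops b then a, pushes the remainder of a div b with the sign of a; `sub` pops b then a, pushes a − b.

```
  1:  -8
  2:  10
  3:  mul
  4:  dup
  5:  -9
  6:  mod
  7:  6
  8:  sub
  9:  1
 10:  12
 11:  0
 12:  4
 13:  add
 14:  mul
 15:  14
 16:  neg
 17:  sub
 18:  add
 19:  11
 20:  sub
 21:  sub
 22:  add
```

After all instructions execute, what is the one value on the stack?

-8   -8
10   -8 10
mul  -80
dup  -80 -80
-9   -80 -80 -9
mod  -80 -8
6    -80 -8 6
sub  -80 -14
1    -80 -14 1
12   -80 -14 1 12
0    -80 -14 1 12 0
4    -80 -14 1 12 0 4
add  -80 -14 1 12 4
mul  -80 -14 1 48
14   -80 -14 1 48 14
neg  -80 -14 1 48 -14
sub  -80 -14 1 62
add  -80 -14 63
11   -80 -14 63 11
sub  -80 -14 52
sub  -80 -66
add  -146

-146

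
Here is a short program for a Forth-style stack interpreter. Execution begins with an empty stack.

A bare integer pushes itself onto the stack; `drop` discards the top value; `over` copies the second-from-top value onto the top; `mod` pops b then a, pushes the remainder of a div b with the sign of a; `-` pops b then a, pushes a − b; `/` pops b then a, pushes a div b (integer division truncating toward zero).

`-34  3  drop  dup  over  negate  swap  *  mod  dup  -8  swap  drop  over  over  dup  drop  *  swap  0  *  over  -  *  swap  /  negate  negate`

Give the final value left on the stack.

2176

-34    -> [-34]
3      -> [-34, 3]
drop   -> [-34]
dup    -> [-34, -34]
over   -> [-34, -34, -34]
negate -> [-34, -34, 34]
swap   -> [-34, 34, -34]
*      -> [-34, -1156]
mod    -> [-34]
dup    -> [-34, -34]
-8     -> [-34, -34, -8]
swap   -> [-34, -8, -34]
drop   -> [-34, -8]
over   -> [-34, -8, -34]
over   -> [-34, -8, -34, -8]
dup    -> [-34, -8, -34, -8, -8]
drop   -> [-34, -8, -34, -8]
*      -> [-34, -8, 272]
swap   -> [-34, 272, -8]
0      -> [-34, 272, -8, 0]
*      -> [-34, 272, 0]
over   -> [-34, 272, 0, 272]
-      -> [-34, 272, -272]
*      -> [-34, -73984]
swap   -> [-73984, -34]
/      -> [2176]
negate -> [-2176]
negate -> [2176]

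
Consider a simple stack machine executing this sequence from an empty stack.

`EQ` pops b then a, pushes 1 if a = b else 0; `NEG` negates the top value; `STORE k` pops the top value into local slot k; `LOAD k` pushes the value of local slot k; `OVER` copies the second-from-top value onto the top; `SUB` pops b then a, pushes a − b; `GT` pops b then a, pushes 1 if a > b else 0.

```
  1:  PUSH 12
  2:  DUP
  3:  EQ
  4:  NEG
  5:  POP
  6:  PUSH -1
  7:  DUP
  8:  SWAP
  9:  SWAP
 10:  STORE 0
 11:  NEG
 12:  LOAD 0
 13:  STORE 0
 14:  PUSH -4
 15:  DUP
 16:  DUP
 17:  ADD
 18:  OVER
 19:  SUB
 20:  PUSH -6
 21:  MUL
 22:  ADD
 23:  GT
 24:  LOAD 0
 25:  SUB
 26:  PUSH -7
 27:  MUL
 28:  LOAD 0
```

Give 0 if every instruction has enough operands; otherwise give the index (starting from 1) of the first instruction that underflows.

PUSH 12 → [12]
DUP     → [12, 12]
EQ      → [1]
NEG     → [-1]
POP     → []
PUSH -1 → [-1]
DUP     → [-1, -1]
SWAP    → [-1, -1]
SWAP    → [-1, -1]
STORE 0 → [-1]
NEG     → [1]
LOAD 0  → [1, -1]
STORE 0 → [1]
PUSH -4 → [1, -4]
DUP     → [1, -4, -4]
DUP     → [1, -4, -4, -4]
ADD     → [1, -4, -8]
OVER    → [1, -4, -8, -4]
SUB     → [1, -4, -4]
PUSH -6 → [1, -4, -4, -6]
MUL     → [1, -4, 24]
ADD     → [1, 20]
GT      → [0]
LOAD 0  → [0, -1]
SUB     → [1]
PUSH -7 → [1, -7]
MUL     → [-7]
LOAD 0  → [-7, -1]

0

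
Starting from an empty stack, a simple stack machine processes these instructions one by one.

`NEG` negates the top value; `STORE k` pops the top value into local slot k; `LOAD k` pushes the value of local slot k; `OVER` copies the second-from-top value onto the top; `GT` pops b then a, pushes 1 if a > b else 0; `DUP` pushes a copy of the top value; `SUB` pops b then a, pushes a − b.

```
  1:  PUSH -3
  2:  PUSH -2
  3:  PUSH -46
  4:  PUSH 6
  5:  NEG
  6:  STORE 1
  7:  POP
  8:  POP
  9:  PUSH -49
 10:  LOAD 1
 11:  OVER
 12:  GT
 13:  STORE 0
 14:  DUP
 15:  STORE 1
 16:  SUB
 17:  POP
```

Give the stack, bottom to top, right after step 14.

[-3, -49, -49]

PUSH -3   [-3]
PUSH -2   [-3, -2]
PUSH -46  [-3, -2, -46]
PUSH 6    [-3, -2, -46, 6]
NEG       [-3, -2, -46, -6]
STORE 1   [-3, -2, -46]
POP       [-3, -2]
POP       [-3]
PUSH -49  [-3, -49]
LOAD 1    [-3, -49, -6]
OVER      [-3, -49, -6, -49]
GT        [-3, -49, 1]
STORE 0   [-3, -49]
DUP       [-3, -49, -49]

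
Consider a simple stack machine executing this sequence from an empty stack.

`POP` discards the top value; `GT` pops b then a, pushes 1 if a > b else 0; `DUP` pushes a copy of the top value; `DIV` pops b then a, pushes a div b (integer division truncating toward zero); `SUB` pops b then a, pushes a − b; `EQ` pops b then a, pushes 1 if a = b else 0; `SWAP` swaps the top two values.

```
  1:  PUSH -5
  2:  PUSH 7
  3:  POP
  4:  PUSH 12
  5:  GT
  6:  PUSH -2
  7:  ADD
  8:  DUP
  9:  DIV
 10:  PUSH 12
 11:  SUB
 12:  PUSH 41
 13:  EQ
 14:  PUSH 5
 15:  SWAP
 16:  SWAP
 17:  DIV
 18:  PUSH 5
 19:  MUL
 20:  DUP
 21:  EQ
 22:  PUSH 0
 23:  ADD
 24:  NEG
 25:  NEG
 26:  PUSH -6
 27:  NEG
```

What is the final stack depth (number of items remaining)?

2

PUSH -5 : -5
PUSH 7  : -5 7
POP     : -5
PUSH 12 : -5 12
GT      : 0
PUSH -2 : 0 -2
ADD     : -2
DUP     : -2 -2
DIV     : 1
PUSH 12 : 1 12
SUB     : -11
PUSH 41 : -11 41
EQ      : 0
PUSH 5  : 0 5
SWAP    : 5 0
SWAP    : 0 5
DIV     : 0
PUSH 5  : 0 5
MUL     : 0
DUP     : 0 0
EQ      : 1
PUSH 0  : 1 0
ADD     : 1
NEG     : -1
NEG     : 1
PUSH -6 : 1 -6
NEG     : 1 6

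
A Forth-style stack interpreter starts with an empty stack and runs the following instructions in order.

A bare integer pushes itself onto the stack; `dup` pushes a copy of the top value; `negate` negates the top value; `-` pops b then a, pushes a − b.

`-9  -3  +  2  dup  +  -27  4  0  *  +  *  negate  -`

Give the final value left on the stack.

-9      -9
-3      -9 -3
+       -12
2       -12 2
dup     -12 2 2
+       -12 4
-27     -12 4 -27
4       -12 4 -27 4
0       -12 4 -27 4 0
*       -12 4 -27 0
+       -12 4 -27
*       -12 -108
negate  -12 108
-       -120

-120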